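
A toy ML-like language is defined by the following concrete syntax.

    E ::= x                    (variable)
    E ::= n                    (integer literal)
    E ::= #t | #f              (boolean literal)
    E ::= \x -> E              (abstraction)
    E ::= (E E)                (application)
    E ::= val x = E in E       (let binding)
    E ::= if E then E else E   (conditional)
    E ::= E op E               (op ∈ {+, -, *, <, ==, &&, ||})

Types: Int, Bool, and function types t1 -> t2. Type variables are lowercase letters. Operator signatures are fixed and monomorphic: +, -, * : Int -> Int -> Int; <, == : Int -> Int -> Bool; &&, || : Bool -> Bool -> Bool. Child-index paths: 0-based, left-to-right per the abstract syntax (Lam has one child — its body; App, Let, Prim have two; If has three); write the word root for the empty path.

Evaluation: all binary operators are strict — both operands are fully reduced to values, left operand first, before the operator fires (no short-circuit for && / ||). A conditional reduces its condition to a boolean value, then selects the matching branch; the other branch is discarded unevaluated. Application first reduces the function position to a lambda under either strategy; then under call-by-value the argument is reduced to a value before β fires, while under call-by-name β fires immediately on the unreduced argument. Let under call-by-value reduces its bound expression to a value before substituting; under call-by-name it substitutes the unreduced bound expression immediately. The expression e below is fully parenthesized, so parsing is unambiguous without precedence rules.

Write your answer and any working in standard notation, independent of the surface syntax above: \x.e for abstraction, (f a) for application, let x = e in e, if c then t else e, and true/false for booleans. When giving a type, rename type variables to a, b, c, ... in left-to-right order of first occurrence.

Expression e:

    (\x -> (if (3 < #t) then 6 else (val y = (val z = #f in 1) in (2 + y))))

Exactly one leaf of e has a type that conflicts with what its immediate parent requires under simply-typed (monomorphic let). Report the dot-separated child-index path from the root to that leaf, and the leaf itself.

Answer: 0.0.1 : true

Trace:
  unify Int ~ Int
  unify Bool ~ Int
  FAIL: mismatch Bool ~ Int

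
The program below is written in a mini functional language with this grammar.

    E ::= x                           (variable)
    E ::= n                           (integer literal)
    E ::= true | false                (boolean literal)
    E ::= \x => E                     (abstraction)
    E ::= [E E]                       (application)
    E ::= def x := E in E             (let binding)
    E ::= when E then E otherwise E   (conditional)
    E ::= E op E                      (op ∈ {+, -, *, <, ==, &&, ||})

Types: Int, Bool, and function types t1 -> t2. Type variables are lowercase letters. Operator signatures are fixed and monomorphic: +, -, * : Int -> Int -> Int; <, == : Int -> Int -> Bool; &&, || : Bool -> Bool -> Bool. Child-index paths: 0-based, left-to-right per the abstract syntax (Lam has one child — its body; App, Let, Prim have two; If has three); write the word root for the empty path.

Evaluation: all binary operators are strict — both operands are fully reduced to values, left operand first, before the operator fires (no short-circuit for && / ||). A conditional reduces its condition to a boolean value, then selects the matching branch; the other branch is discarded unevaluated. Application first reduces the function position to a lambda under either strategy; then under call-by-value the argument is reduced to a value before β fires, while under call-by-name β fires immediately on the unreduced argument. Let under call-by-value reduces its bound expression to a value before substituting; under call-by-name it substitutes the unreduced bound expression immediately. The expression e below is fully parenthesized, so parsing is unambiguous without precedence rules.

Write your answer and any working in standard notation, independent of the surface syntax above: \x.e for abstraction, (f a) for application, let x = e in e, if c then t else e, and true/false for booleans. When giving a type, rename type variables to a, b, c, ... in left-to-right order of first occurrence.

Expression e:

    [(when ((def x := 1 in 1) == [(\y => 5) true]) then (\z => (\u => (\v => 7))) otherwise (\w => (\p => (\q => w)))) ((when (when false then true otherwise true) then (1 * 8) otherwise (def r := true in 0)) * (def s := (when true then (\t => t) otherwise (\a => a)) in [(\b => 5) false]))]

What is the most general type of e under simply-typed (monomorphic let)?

Answer: a -> b -> Int

Derivation:
let x : Int
  unify Int ~ Int
\y._ : a -> Int
  unify a -> Int ~ Bool -> b
  unify a ~ Bool
  unify Int ~ b
_ _ : Int
  unify Int ~ Int
  unify Bool ~ Bool
\v._ : e -> Int
\u._ : d -> e -> Int
\z._ : c -> d -> e -> Int
w : f
\q._ : h -> f
\p._ : g -> h -> f
\w._ : f -> g -> h -> f
  unify c -> d -> e -> Int ~ f -> g -> h -> f
  unify c ~ f
  unify d -> e -> Int ~ g -> h -> f
  unify d ~ g
  unify e -> Int ~ h -> f
  unify e ~ h
  unify Int ~ f
  unify Bool ~ Bool
  unify Bool ~ Bool
  unify Bool ~ Bool
  unify Int ~ Int
  unify Int ~ Int
let r : Bool
  unify Int ~ Int
  unify Int ~ Int
  unify Bool ~ Bool
t : i
\t._ : i -> i
a : j
\a._ : j -> j
  unify i -> i ~ j -> j
  unify i ~ j
  unify j ~ j
let s : j -> j
\b._ : k -> Int
  unify k -> Int ~ Bool -> l
  unify k ~ Bool
  unify Int ~ l
_ _ : Int
  unify Int ~ Int
  unify Int -> g -> h -> Int ~ Int -> m
  unify Int ~ Int
  unify g -> h -> Int ~ m
_ _ : g -> h -> Int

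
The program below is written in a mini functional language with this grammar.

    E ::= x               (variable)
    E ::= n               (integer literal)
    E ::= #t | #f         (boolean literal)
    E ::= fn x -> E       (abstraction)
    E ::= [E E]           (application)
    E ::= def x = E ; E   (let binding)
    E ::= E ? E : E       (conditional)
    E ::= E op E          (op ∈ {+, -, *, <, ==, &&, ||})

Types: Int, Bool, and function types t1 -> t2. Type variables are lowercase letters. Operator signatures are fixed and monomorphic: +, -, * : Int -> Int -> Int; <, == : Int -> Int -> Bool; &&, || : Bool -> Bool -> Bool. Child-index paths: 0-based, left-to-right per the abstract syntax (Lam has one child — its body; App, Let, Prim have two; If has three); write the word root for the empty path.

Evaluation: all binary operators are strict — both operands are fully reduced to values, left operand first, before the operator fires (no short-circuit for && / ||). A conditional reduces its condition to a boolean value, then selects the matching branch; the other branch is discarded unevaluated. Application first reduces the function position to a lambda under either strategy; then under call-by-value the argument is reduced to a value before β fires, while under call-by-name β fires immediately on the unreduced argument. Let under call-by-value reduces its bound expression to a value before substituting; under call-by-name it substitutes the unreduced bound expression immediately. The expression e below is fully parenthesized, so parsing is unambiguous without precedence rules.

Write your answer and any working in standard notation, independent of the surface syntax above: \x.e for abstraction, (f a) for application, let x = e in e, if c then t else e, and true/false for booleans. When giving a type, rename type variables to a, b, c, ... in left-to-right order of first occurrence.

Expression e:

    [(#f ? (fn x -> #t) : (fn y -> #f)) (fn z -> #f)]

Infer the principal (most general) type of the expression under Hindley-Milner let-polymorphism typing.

Working:
  unify Bool ~ Bool
\x._ : a -> Bool
\y._ : b -> Bool
  unify a -> Bool ~ b -> Bool
  unify a ~ b
  unify Bool ~ Bool
\z._ : c -> Bool
  unify b -> Bool ~ (c -> Bool) -> d
  unify b ~ c -> Bool
  unify Bool ~ d
_ _ : Bool

Answer: Bool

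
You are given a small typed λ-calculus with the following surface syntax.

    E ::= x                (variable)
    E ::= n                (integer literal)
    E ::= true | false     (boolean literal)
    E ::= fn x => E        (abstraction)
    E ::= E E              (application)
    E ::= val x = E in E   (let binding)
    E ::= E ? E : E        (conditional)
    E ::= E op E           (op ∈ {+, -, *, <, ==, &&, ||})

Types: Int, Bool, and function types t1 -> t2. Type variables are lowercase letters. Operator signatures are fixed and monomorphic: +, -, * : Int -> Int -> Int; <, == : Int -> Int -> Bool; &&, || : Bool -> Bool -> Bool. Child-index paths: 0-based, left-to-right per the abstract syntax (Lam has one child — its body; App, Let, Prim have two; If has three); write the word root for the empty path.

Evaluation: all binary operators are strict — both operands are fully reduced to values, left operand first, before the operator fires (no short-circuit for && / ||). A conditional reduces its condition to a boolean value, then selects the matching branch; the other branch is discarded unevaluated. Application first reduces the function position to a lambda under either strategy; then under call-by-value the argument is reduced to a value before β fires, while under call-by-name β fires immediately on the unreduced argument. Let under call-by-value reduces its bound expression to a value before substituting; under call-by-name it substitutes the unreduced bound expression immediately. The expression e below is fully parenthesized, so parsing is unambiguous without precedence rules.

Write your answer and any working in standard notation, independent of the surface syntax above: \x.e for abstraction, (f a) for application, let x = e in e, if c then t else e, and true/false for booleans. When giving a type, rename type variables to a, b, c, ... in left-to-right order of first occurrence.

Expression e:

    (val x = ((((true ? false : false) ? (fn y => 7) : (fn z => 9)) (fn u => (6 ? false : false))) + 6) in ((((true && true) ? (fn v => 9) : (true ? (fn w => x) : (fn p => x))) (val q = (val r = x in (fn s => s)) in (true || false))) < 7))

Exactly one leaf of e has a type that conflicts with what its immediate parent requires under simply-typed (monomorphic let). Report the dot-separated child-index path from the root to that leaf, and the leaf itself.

Working:
  unify Bool ~ Bool
  unify Bool ~ Bool
  unify Bool ~ Bool
\y._ : a -> Int
\z._ : b -> Int
  unify a -> Int ~ b -> Int
  unify a ~ b
  unify Int ~ Int
  unify Int ~ Bool
  FAIL: mismatch Int ~ Bool

Answer: 0.0.1.0.0 : 6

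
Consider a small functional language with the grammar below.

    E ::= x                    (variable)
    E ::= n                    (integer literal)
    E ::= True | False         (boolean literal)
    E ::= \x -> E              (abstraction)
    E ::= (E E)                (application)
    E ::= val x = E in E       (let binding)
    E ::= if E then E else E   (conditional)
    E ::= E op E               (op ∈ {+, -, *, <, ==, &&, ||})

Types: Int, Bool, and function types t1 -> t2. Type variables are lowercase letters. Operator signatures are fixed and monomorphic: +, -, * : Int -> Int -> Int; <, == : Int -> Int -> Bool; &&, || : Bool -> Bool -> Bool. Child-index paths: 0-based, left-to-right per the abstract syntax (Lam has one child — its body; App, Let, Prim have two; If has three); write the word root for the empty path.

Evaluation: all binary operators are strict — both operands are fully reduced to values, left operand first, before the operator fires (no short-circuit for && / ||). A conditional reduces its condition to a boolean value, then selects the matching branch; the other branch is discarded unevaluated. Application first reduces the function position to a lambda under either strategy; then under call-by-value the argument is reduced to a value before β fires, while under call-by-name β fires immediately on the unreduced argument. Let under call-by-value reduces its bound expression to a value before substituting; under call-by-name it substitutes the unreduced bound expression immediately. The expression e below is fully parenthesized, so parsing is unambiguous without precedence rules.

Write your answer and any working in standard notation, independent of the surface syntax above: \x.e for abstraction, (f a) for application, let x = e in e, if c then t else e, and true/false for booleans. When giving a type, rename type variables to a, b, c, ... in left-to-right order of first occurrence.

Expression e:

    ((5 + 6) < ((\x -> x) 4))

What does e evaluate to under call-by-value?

Answer: false

Trace:
step 0: ((5 + 6) < ((\x.x) 4))
step 1: [delta@0] (11 < ((\x.x) 4))
step 2: [beta@1] (11 < 4)
step 3: [delta@root] false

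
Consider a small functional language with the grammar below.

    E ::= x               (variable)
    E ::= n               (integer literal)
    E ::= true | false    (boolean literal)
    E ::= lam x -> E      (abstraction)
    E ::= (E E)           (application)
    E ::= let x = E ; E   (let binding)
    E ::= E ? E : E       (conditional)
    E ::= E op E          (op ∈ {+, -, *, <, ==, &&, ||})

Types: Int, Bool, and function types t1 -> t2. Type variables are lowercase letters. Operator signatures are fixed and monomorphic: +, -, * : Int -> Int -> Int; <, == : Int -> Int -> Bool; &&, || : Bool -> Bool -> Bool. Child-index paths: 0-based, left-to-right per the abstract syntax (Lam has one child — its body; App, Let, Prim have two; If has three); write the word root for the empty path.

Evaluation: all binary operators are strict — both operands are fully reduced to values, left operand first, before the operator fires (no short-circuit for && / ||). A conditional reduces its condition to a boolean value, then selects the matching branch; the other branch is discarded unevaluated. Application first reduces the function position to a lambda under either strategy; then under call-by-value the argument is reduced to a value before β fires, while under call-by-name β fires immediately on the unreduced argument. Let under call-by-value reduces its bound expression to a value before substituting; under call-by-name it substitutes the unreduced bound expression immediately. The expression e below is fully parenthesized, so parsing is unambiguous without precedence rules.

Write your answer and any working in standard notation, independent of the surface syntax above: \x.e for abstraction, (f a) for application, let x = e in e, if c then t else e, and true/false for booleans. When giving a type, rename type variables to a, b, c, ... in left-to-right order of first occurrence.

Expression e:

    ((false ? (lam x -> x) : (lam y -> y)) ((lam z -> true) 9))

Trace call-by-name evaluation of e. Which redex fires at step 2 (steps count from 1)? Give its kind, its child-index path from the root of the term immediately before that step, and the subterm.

Trace:
step 0: ((if false then (\x.x) else (\y.y)) ((\z.true) 9))
step 1: [if@0] ((\y.y) ((\z.true) 9))
step 2: [beta@root] ((\z.true) 9)

Answer: beta at root : ((\y.y) ((\z.true) 9))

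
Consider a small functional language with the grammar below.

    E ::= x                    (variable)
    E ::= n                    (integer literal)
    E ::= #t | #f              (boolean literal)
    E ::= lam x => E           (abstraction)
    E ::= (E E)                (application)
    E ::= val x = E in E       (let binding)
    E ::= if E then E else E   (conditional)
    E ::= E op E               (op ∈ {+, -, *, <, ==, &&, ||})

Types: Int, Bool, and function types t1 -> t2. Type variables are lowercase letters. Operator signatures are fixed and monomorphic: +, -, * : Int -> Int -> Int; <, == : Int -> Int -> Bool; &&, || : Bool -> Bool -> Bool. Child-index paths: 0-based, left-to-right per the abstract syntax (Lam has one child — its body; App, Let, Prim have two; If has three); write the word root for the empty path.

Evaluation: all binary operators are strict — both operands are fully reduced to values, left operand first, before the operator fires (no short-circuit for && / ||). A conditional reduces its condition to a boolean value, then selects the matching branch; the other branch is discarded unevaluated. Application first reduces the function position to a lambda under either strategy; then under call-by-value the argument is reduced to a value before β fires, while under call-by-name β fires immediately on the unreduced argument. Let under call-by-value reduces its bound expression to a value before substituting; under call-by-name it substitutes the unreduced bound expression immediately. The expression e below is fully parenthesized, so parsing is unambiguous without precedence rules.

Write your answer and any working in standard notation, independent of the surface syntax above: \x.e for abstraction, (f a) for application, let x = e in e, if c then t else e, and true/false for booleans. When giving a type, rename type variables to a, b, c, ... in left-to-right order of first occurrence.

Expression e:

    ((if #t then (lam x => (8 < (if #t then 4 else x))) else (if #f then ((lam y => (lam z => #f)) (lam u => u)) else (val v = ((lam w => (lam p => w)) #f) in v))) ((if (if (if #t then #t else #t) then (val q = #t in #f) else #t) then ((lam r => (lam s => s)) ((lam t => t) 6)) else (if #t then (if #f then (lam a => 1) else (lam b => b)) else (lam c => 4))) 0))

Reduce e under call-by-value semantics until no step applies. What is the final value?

Answer: false

Working:
step 0: ((if true then (\x.(8 < (if true then 4 else x))) else (if false then ((\y.(\z.false)) (\u.u)) else (let v = ((\w.(\p.w)) false) in v))) ((if (if (if true then true else true) then (let q = true in false) else true) then ((\r.(\s.s)) ((\t.t) 6)) else (if true then (if false then (\a.1) else (\b.b)) else (\c.4))) 0))
step 1: [if@0] ((\x.(8 < (if true then 4 else x))) ((if (if (if true then true else true) then (let q = true in false) else true) then ((\r.(\s.s)) ((\t.t) 6)) else (if true then (if false then (\a.1) else (\b.b)) else (\c.4))) 0))
step 2: [if@1.0.0.0] ((\x.(8 < (if true then 4 else x))) ((if (if true then (let q = true in false) else true) then ((\r.(\s.s)) ((\t.t) 6)) else (if true then (if false then (\a.1) else (\b.b)) else (\c.4))) 0))
step 3: [if@1.0.0] ((\x.(8 < (if true then 4 else x))) ((if (let q = true in false) then ((\r.(\s.s)) ((\t.t) 6)) else (if true then (if false then (\a.1) else (\b.b)) else (\c.4))) 0))
step 4: [let@1.0.0] ((\x.(8 < (if true then 4 else x))) ((if false then ((\r.(\s.s)) ((\t.t) 6)) else (if true then (if false then (\a.1) else (\b.b)) else (\c.4))) 0))
step 5: [if@1.0] ((\x.(8 < (if true then 4 else x))) ((if true then (if false then (\a.1) else (\b.b)) else (\c.4)) 0))
step 6: [if@1.0] ((\x.(8 < (if true then 4 else x))) ((if false then (\a.1) else (\b.b)) 0))
step 7: [if@1.0] ((\x.(8 < (if true then 4 else x))) ((\b.b) 0))
step 8: [beta@1] ((\x.(8 < (if true then 4 else x))) 0)
step 9: [beta@root] (8 < (if true then 4 else 0))
step 10: [if@1] (8 < 4)
step 11: [delta@root] false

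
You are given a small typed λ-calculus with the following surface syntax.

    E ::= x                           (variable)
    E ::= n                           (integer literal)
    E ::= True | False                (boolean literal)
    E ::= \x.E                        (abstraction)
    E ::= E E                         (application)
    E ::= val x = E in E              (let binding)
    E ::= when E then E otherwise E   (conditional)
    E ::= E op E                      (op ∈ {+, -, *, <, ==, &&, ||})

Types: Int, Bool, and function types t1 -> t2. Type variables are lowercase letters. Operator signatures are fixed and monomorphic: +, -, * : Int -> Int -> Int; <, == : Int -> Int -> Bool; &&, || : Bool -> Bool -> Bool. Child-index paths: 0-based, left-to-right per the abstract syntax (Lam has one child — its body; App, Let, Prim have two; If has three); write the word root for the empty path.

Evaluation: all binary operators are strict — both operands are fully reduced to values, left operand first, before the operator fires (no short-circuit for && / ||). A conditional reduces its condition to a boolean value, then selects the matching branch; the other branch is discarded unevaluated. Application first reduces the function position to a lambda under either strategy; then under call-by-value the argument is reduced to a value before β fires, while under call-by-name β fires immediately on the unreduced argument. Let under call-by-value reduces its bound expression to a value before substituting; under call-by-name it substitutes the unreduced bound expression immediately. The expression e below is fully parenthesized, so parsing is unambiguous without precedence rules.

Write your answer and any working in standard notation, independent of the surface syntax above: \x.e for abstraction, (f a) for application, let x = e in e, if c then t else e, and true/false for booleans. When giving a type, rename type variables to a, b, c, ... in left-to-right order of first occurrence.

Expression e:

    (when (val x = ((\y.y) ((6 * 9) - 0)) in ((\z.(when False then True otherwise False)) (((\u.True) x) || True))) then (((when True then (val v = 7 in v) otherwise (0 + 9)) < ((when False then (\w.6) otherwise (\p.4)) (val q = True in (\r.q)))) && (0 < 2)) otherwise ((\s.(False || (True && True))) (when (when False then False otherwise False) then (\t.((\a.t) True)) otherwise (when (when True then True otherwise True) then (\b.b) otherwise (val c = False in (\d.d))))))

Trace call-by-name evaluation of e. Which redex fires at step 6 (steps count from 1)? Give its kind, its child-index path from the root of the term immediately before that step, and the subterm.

Answer: delta at 1 : (true && true)

Trace:
step 0: (if (let x = ((\y.y) ((6 * 9) - 0)) in ((\z.(if false then true else false)) (((\u.true) x) || true))) then (((if true then (let v = 7 in v) else (0 + 9)) < ((if false then (\w.6) else (\p.4)) (let q = true in (\r.q)))) && (0 < 2)) else ((\s.(false || (true && true))) (if (if false then false else false) then (\t.((\a.t) true)) else (if (if true then true else true) then (\b.b) else (let c = false in (\d.d))))))
step 1: [let@0] (if ((\z.(if false then true else false)) (((\u.true) ((\y.y) ((6 * 9) - 0))) || true)) then (((if true then (let v = 7 in v) else (0 + 9)) < ((if false then (\w.6) else (\p.4)) (let q = true in (\r.q)))) && (0 < 2)) else ((\s.(false || (true && true))) (if (if false then false else false) then (\t.((\a.t) true)) else (if (if true then true else true) then (\b.b) else (let c = false in (\d.d))))))
step 2: [beta@0] (if (if false then true else false) then (((if true then (let v = 7 in v) else (0 + 9)) < ((if false then (\w.6) else (\p.4)) (let q = true in (\r.q)))) && (0 < 2)) else ((\s.(false || (true && true))) (if (if false then false else false) then (\t.((\a.t) true)) else (if (if true then true else true) then (\b.b) else (let c = false in (\d.d))))))
step 3: [if@0] (if false then (((if true then (let v = 7 in v) else (0 + 9)) < ((if false then (\w.6) else (\p.4)) (let q = true in (\r.q)))) && (0 < 2)) else ((\s.(false || (true && true))) (if (if false then false else false) then (\t.((\a.t) true)) else (if (if true then true else true) then (\b.b) else (let c = false in (\d.d))))))
step 4: [if@root] ((\s.(false || (true && true))) (if (if false then false else false) then (\t.((\a.t) true)) else (if (if true then true else true) then (\b.b) else (let c = false in (\d.d)))))
step 5: [beta@root] (false || (true && true))
step 6: [delta@1] (false || true)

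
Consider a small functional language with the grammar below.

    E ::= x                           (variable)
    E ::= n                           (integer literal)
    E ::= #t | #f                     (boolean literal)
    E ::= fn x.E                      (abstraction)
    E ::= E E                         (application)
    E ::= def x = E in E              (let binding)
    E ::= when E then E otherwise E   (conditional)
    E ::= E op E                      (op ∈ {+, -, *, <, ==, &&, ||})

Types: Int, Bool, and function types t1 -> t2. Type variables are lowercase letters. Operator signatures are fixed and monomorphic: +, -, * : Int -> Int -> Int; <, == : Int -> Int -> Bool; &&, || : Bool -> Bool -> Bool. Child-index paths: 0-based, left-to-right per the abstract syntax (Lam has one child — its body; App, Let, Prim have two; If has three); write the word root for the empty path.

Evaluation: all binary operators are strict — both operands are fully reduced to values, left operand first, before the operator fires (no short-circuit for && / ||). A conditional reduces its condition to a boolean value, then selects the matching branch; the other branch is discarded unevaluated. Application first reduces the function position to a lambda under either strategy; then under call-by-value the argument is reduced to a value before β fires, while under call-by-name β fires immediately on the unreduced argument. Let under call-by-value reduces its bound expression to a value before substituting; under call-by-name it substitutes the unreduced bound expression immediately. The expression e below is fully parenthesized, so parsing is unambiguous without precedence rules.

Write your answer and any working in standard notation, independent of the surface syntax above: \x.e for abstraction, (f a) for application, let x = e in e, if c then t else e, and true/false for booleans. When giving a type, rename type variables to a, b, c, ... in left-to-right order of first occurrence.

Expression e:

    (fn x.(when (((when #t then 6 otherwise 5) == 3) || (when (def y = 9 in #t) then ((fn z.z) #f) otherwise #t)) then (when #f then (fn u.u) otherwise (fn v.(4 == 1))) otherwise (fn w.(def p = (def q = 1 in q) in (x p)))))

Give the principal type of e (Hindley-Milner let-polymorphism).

Answer: (Int -> Bool) -> Bool -> Bool

Working:
  unify Bool ~ Bool
  unify Int ~ Int
  unify Int ~ Int
  unify Int ~ Int
  unify Bool ~ Bool
let y : Int
  unify Bool ~ Bool
z : b
\z._ : b -> b
  unify b -> b ~ Bool -> c
  unify b ~ Bool
  unify Bool ~ c
_ _ : Bool
  unify Bool ~ Bool
  unify Bool ~ Bool
  unify Bool ~ Bool
  unify Bool ~ Bool
u : d
\u._ : d -> d
  unify Int ~ Int
  unify Int ~ Int
\v._ : e -> Bool
  unify d -> d ~ e -> Bool
  unify d ~ e
  unify e ~ Bool
let q : Int
q : Int
let p : Int
x : a
p : Int
  unify a ~ Int -> g
_ _ : g
\w._ : f -> g
  unify Bool -> Bool ~ f -> g
  unify Bool ~ f
  unify Bool ~ g
\x._ : (Int -> Bool) -> Bool -> Bool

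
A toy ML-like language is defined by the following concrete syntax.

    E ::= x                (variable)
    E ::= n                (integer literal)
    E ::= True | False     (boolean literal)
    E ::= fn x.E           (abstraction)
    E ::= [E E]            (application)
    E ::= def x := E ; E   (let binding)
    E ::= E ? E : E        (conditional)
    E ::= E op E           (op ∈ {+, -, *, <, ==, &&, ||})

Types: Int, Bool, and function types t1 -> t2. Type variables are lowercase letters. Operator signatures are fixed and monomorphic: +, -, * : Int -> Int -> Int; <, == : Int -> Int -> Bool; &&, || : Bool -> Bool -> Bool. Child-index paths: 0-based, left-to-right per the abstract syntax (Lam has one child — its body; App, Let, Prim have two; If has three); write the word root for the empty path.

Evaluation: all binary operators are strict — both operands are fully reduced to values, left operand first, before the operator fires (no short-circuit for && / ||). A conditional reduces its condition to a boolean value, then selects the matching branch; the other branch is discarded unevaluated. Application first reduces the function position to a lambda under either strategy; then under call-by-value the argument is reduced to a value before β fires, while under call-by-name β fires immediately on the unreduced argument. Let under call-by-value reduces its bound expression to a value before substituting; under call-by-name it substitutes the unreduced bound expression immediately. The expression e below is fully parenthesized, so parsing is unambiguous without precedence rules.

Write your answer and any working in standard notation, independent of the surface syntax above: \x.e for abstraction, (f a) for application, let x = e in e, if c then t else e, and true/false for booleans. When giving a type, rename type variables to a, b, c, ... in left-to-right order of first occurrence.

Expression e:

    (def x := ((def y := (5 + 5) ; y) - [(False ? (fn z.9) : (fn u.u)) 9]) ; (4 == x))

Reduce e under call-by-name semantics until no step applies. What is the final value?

Answer: false

Derivation:
step 0: (let x = ((let y = (5 + 5) in y) - ((if false then (\z.9) else (\u.u)) 9)) in (4 == x))
step 1: [let@root] (4 == ((let y = (5 + 5) in y) - ((if false then (\z.9) else (\u.u)) 9)))
step 2: [let@1.0] (4 == ((5 + 5) - ((if false then (\z.9) else (\u.u)) 9)))
step 3: [delta@1.0] (4 == (10 - ((if false then (\z.9) else (\u.u)) 9)))
step 4: [if@1.1.0] (4 == (10 - ((\u.u) 9)))
step 5: [beta@1.1] (4 == (10 - 9))
step 6: [delta@1] (4 == 1)
step 7: [delta@root] false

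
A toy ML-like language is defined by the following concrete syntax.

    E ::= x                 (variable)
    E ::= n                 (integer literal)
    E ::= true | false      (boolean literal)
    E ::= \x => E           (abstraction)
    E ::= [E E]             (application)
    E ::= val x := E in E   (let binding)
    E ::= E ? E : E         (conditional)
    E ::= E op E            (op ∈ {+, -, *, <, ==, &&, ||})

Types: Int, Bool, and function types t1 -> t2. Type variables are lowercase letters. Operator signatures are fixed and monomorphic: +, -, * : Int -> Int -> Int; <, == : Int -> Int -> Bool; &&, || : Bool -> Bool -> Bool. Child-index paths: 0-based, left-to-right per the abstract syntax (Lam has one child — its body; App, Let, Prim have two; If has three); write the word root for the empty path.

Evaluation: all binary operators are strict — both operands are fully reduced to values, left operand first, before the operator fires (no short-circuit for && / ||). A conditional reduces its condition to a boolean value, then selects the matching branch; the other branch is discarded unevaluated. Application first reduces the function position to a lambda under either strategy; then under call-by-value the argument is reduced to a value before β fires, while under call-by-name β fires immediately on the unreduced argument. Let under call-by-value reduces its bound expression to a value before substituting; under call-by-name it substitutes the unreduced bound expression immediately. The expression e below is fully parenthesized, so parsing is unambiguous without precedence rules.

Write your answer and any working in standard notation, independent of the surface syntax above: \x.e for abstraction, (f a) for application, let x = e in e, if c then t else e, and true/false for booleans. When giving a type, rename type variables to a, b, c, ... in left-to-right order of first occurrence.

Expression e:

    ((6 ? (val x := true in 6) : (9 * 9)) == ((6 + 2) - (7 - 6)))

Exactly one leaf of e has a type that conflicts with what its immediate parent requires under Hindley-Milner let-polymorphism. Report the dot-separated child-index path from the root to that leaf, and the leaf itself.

Answer: 0.0 : 6

Working:
  unify Int ~ Bool
  FAIL: mismatch Int ~ Bool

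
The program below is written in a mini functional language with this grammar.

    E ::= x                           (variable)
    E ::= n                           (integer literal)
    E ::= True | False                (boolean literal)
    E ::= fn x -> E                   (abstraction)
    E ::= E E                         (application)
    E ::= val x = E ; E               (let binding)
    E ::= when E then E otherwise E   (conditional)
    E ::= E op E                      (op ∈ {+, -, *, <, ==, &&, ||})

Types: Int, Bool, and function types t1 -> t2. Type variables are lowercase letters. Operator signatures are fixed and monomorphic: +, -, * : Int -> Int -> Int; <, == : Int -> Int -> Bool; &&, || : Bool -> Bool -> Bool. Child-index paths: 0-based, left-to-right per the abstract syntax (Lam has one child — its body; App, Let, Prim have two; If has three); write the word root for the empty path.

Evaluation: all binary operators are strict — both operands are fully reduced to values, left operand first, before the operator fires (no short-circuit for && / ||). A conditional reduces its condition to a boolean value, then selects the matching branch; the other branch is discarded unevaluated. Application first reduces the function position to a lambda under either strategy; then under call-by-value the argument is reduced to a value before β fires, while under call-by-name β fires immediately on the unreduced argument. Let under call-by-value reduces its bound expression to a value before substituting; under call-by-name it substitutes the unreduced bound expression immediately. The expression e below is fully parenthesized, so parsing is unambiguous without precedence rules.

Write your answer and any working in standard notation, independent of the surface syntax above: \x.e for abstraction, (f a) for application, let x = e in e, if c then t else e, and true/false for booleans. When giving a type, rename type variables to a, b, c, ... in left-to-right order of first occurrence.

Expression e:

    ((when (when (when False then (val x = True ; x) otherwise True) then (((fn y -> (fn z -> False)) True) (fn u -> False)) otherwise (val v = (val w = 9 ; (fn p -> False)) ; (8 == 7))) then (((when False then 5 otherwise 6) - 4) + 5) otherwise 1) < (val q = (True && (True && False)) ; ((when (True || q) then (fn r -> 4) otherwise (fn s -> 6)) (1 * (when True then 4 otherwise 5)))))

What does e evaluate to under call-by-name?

Answer: true

Trace:
step 0: ((if (if (if false then (let x = true in x) else true) then (((\y.(\z.false)) true) (\u.false)) else (let v = (let w = 9 in (\p.false)) in (8 == 7))) then (((if false then 5 else 6) - 4) + 5) else 1) < (let q = (true && (true && false)) in ((if (true || q) then (\r.4) else (\s.6)) (1 * (if true then 4 else 5)))))
step 1: [if@0.0.0] ((if (if true then (((\y.(\z.false)) true) (\u.false)) else (let v = (let w = 9 in (\p.false)) in (8 == 7))) then (((if false then 5 else 6) - 4) + 5) else 1) < (let q = (true && (true && false)) in ((if (true || q) then (\r.4) else (\s.6)) (1 * (if true then 4 else 5)))))
step 2: [if@0.0] ((if (((\y.(\z.false)) true) (\u.false)) then (((if false then 5 else 6) - 4) + 5) else 1) < (let q = (true && (true && false)) in ((if (true || q) then (\r.4) else (\s.6)) (1 * (if true then 4 else 5)))))
step 3: [beta@0.0.0] ((if ((\z.false) (\u.false)) then (((if false then 5 else 6) - 4) + 5) else 1) < (let q = (true && (true && false)) in ((if (true || q) then (\r.4) else (\s.6)) (1 * (if true then 4 else 5)))))
step 4: [beta@0.0] ((if false then (((if false then 5 else 6) - 4) + 5) else 1) < (let q = (true && (true && false)) in ((if (true || q) then (\r.4) else (\s.6)) (1 * (if true then 4 else 5)))))
step 5: [if@0] (1 < (let q = (true && (true && false)) in ((if (true || q) then (\r.4) else (\s.6)) (1 * (if true then 4 else 5)))))
step 6: [let@1] (1 < ((if (true || (true && (true && false))) then (\r.4) else (\s.6)) (1 * (if true then 4 else 5))))
step 7: [delta@1.0.0.1.1] (1 < ((if (true || (true && false)) then (\r.4) else (\s.6)) (1 * (if true then 4 else 5))))
step 8: [delta@1.0.0.1] (1 < ((if (true || false) then (\r.4) else (\s.6)) (1 * (if true then 4 else 5))))
step 9: [delta@1.0.0] (1 < ((if true then (\r.4) else (\s.6)) (1 * (if true then 4 else 5))))
step 10: [if@1.0] (1 < ((\r.4) (1 * (if true then 4 else 5))))
step 11: [beta@1] (1 < 4)
step 12: [delta@root] true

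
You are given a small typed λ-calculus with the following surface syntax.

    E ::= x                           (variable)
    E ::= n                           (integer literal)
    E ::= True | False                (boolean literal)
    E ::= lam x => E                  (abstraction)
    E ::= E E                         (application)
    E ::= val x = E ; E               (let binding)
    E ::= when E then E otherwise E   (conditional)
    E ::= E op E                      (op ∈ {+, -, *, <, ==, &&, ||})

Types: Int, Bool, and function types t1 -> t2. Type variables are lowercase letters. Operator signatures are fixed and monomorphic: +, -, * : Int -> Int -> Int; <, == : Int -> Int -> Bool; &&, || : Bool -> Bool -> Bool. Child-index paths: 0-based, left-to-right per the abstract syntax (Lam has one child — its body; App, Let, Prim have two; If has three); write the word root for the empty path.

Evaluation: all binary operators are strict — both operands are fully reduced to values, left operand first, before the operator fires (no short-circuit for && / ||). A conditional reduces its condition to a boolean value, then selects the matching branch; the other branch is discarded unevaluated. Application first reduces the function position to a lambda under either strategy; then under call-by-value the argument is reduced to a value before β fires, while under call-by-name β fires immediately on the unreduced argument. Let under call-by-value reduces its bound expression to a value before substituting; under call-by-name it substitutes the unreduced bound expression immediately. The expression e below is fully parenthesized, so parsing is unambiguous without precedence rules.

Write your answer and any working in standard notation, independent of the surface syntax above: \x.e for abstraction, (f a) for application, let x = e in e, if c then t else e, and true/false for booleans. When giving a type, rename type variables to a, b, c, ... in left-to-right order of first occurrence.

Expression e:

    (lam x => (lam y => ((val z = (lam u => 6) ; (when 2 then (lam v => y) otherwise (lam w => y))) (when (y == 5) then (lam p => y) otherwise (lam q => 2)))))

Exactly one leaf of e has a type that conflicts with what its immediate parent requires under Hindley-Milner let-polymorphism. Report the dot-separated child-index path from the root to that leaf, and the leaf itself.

Answer: 0.0.0.1.0 : 2

Trace:
\u._ : c -> Int
let z : forall. c -> Int
  unify Int ~ Bool
  FAIL: mismatch Int ~ Bool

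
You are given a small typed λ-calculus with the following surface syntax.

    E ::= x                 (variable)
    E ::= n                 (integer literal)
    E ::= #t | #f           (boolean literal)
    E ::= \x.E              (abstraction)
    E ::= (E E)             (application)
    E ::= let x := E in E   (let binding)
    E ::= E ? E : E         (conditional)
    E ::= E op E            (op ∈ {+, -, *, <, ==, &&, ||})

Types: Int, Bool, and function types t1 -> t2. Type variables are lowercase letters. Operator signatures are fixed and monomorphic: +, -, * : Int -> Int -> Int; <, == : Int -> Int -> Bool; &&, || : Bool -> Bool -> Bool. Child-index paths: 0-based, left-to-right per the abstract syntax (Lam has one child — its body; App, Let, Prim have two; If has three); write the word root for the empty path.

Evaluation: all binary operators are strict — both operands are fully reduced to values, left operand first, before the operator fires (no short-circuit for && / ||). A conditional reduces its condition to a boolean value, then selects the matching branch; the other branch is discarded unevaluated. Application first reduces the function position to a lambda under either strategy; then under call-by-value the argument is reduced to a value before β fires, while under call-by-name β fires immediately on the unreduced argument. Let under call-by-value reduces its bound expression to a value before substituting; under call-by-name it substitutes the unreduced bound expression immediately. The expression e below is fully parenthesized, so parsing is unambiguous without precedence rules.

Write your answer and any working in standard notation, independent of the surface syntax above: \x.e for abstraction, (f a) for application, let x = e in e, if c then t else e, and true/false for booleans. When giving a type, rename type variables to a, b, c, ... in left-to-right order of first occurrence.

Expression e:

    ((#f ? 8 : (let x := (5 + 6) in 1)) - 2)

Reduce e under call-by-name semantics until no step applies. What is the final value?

Working:
step 0: ((if false then 8 else (let x = (5 + 6) in 1)) - 2)
step 1: [if@0] ((let x = (5 + 6) in 1) - 2)
step 2: [let@0] (1 - 2)
step 3: [delta@root] -1

Answer: -1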